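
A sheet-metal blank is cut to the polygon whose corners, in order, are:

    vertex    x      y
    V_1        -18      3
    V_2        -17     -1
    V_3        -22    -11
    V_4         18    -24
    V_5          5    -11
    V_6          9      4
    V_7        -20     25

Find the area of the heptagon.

848

Apply the shoelace formula: 2A = Σ (x_i·y_{i+1} − x_{i+1}·y_i), indices taken mod 7.
Cross-terms: 69, 165, 726, -78, 119, 305, 390  ⇒  Σ = 1696
Area = |Σ|/2 = 848.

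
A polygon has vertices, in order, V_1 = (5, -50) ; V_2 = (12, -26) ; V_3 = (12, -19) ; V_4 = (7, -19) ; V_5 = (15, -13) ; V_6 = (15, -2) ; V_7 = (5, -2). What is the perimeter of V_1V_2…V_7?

|V_1V_2| = √((7)² + (24)²) = √625 = 25
|V_2V_3| = √((0)² + (7)²) = √49 = 7
|V_3V_4| = √((-5)² + (0)²) = √25 = 5
|V_4V_5| = √((8)² + (6)²) = √100 = 10
|V_5V_6| = √((0)² + (11)²) = √121 = 11
|V_6V_7| = √((-10)² + (0)²) = √100 = 10
|V_7V_1| = √((0)² + (-48)²) = √2304 = 48
Perimeter = 25 + 7 + 5 + 10 + 11 + 10 + 48 = 116.

116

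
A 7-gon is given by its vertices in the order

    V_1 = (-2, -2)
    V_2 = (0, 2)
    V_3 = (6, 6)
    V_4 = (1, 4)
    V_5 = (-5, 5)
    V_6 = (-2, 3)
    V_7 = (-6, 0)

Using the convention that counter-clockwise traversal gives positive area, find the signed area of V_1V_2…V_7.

V_1→V_2: (-2)(2) − (0)(-2) = -4
V_2→V_3: (0)(6) − (6)(2) = -12
V_3→V_4: (6)(4) − (1)(6) = 18
V_4→V_5: (1)(5) − (-5)(4) = 25
V_5→V_6: (-5)(3) − (-2)(5) = -5
V_6→V_7: (-2)(0) − (-6)(3) = 18
V_7→V_1: (-6)(-2) − (-2)(0) = 12
Σ = 52
Signed area = Σ/2 = 26 (positive ⇒ counter-clockwise traversal).

26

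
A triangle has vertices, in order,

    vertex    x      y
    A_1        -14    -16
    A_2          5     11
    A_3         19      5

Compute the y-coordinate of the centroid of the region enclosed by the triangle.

0

Apply the surveyor's formula. First the cross-terms c_i = x_i·y_{i+1} − x_{i+1}·y_i:
  -74, -184, -234  ⇒  2A = -492, A = -246.
Then Σ (y_i + y_{i+1})·c_i = 0, so ȳ = 0 / (6·(-246)) = 0.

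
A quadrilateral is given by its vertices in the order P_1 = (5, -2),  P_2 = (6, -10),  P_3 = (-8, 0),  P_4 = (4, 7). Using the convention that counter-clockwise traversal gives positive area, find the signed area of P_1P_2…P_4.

-108.5

Σ = (-38) + (-80) + (-56) + (-43) = -217
Signed area = Σ/2 = -108.5 (negative ⇒ clockwise traversal).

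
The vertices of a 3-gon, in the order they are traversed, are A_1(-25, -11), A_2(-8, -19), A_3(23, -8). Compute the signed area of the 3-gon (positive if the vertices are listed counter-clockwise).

Σ = (387) + (501) + (-453) = 435
Signed area = Σ/2 = 217.5 (positive ⇒ counter-clockwise traversal).

217.5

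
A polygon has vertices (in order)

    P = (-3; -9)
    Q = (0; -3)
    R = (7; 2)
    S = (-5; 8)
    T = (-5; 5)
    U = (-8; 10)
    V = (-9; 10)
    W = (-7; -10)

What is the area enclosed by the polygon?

152

Apply the surveyor's formula: 2A = Σ (x_i·y_{i+1} − x_{i+1}·y_i), indices taken mod 8.
Σ = (9) + (21) + (66) + (15) + (-10) + (10) + (160) + (33) = 304
Area = |Σ|/2 = 152.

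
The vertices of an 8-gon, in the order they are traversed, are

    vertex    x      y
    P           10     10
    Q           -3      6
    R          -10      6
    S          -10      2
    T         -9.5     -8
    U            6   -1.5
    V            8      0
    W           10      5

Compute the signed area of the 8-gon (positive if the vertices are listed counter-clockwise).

217.625

Apply Gauss's area formula: 2A = Σ (x_i·y_{i+1} − x_{i+1}·y_i), indices taken mod 8.
P→Q: (10)(6) − (-3)(10) = 90
Q→R: (-3)(6) − (-10)(6) = 42
R→S: (-10)(2) − (-10)(6) = 40
S→T: (-10)(-8) − (-9.5)(2) = 99
T→U: (-9.5)(-1.5) − (6)(-8) = 62.25
U→V: (6)(0) − (8)(-1.5) = 12
V→W: (8)(5) − (10)(0) = 40
W→P: (10)(10) − (10)(5) = 50
Σ = 435.25
Signed area = Σ/2 = 217.625 (positive ⇒ counter-clockwise traversal).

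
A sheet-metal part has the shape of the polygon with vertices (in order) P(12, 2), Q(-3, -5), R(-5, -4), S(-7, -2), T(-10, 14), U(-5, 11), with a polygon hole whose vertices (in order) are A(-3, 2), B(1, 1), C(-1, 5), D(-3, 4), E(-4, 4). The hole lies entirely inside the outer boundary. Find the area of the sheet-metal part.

182.5

Outer boundary:
Apply the shoelace formula: 2A = Σ (x_i·y_{i+1} − x_{i+1}·y_i), indices taken mod 6.
Cross-terms: -54, -13, -18, -118, -40, -142  ⇒  Σ = -385
Area = |Σ|/2 = 192.5.
Hole:
Apply Gauss's area formula: 2A = Σ (x_i·y_{i+1} − x_{i+1}·y_i), indices taken mod 5.
Cross-terms: -5, 6, 11, 4, 4  ⇒  Σ = 20
Area = |Σ|/2 = 10.
Net area = 192.5 − 10 = 182.5.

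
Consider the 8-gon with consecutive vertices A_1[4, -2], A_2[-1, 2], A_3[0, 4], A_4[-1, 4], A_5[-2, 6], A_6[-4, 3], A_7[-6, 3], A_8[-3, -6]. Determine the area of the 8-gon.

53.5

Apply the shoelace formula: 2A = Σ (x_i·y_{i+1} − x_{i+1}·y_i), indices taken mod 8.
Σ = (6) + (-4) + (4) + (2) + (18) + (6) + (45) + (30) = 107
Area = |Σ|/2 = 53.5.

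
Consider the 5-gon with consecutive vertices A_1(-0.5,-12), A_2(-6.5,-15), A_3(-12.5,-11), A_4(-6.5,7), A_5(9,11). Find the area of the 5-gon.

291.25

A_1→A_2: (-0.5)(-15) − (-6.5)(-12) = -70.5
A_2→A_3: (-6.5)(-11) − (-12.5)(-15) = -116
A_3→A_4: (-12.5)(7) − (-6.5)(-11) = -159
A_4→A_5: (-6.5)(11) − (9)(7) = -134.5
A_5→A_1: (9)(-12) − (-0.5)(11) = -102.5
Σ = -582.5
Area = |Σ|/2 = 291.25.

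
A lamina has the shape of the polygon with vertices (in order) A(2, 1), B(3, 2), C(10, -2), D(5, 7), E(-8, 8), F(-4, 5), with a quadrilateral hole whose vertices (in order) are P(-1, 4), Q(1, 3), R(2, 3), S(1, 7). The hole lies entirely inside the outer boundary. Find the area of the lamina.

58.5

Outer boundary:
Apply Gauss's area formula: 2A = Σ (x_i·y_{i+1} − x_{i+1}·y_i), indices taken mod 6.
A→B: (2)(2) − (3)(1) = 1
B→C: (3)(-2) − (10)(2) = -26
C→D: (10)(7) − (5)(-2) = 80
D→E: (5)(8) − (-8)(7) = 96
E→F: (-8)(5) − (-4)(8) = -8
F→A: (-4)(1) − (2)(5) = -14
Σ = 129
Area = |Σ|/2 = 64.5.
Hole:
Apply the surveyor's formula: 2A = Σ (x_i·y_{i+1} − x_{i+1}·y_i), indices taken mod 4.
Cross-terms: -7, -3, 11, 11  ⇒  Σ = 12
Area = |Σ|/2 = 6.
Net area = 64.5 − 6 = 58.5.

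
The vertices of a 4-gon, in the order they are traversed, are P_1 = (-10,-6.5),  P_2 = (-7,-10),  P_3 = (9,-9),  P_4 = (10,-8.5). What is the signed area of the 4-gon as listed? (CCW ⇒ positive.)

Apply the surveyor's formula: 2A = Σ (x_i·y_{i+1} − x_{i+1}·y_i), indices taken mod 4.
Σ = (54.5) + (153) + (13.5) + (-150) = 71
Signed area = Σ/2 = 35.5 (positive ⇒ counter-clockwise traversal).

35.5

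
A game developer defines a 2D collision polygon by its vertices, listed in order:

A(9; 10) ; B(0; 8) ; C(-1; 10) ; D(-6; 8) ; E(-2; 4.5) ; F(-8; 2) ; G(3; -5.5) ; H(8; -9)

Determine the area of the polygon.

184.5

Apply the shoelace (surveyor's) formula: 2A = Σ (x_i·y_{i+1} − x_{i+1}·y_i), indices taken mod 8.
Cross-terms: 72, 8, 52, -11, 32, 38, 17, 161  ⇒  Σ = 369
Area = |Σ|/2 = 184.5.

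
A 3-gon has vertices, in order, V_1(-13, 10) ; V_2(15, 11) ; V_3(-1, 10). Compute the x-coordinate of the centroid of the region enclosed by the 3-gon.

Apply the shoelace formula. First the cross-terms c_i = x_i·y_{i+1} − x_{i+1}·y_i:
  -293, 161, 120  ⇒  2A = -12, A = -6.
Then Σ (x_i + x_{i+1})·c_i = -12, so x̄ = -12 / (6·(-6)) = 1/3.

1/3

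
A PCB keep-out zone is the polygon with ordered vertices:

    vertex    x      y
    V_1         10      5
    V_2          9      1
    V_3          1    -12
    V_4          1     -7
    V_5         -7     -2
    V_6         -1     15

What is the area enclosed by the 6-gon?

Apply Gauss's area formula: 2A = Σ (x_i·y_{i+1} − x_{i+1}·y_i), indices taken mod 6.
Σ = (-35) + (-109) + (5) + (-51) + (-107) + (-155) = -452
Area = |Σ|/2 = 226.

226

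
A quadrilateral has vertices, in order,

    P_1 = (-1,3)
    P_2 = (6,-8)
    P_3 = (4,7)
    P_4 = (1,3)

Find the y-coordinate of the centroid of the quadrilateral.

62/225

Apply Gauss's area formula. First the cross-terms c_i = x_i·y_{i+1} − x_{i+1}·y_i:
  -10, 74, 5, 6  ⇒  2A = 75, A = 37.5.
Then Σ (y_i + y_{i+1})·c_i = 62, so ȳ = 62 / (6·37.5) = 62/225.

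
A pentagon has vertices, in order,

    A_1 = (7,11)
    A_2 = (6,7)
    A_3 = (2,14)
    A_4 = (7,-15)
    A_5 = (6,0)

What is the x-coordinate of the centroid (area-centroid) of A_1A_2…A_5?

Apply the surveyor's formula. First the cross-terms c_i = x_i·y_{i+1} − x_{i+1}·y_i:
  -17, 70, -128, 90, 66  ⇒  2A = 81, A = 40.5.
Then Σ (x_i + x_{i+1})·c_i = 1215, so x̄ = 1215 / (6·40.5) = 5.

5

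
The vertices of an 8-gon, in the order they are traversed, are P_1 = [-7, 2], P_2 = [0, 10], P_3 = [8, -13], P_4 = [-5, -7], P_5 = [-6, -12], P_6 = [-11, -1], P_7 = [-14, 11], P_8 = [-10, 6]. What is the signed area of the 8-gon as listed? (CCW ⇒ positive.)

-233

Σ = (-70) + (-80) + (-121) + (18) + (-126) + (-135) + (26) + (22) = -466
Signed area = Σ/2 = -233 (negative ⇒ clockwise traversal).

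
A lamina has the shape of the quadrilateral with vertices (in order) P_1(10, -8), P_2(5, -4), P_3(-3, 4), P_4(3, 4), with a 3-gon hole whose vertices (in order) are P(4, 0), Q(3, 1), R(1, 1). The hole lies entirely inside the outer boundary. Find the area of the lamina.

39

Outer boundary:
P_1→P_2: (10)(-4) − (5)(-8) = 0
P_2→P_3: (5)(4) − (-3)(-4) = 8
P_3→P_4: (-3)(4) − (3)(4) = -24
P_4→P_1: (3)(-8) − (10)(4) = -64
Σ = -80
Area = |Σ|/2 = 40.
Hole:
Apply the shoelace (surveyor's) formula: 2A = Σ (x_i·y_{i+1} − x_{i+1}·y_i), indices taken mod 3.
Cross-terms: 4, 2, -4  ⇒  Σ = 2
Area = |Σ|/2 = 1.
Net area = 40 − 1 = 39.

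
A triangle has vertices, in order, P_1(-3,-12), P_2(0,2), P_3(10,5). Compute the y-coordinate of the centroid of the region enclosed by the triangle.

Apply the shoelace (surveyor's) formula. First the cross-terms c_i = x_i·y_{i+1} − x_{i+1}·y_i:
  -6, -20, -105  ⇒  2A = -131, A = -65.5.
Then Σ (y_i + y_{i+1})·c_i = 655, so ȳ = 655 / (6·(-65.5)) = -5/3.

-5/3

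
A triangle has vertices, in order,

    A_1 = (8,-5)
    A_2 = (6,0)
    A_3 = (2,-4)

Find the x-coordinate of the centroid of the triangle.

16/3

Apply Gauss's area formula. First the cross-terms c_i = x_i·y_{i+1} − x_{i+1}·y_i:
  30, -24, 22  ⇒  2A = 28, A = 14.
Then Σ (x_i + x_{i+1})·c_i = 448, so x̄ = 448 / (6·14) = 16/3.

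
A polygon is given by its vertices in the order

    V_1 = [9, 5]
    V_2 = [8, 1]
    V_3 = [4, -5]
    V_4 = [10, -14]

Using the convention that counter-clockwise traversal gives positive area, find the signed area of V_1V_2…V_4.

47.5

Apply the surveyor's formula: 2A = Σ (x_i·y_{i+1} − x_{i+1}·y_i), indices taken mod 4.
Cross-terms: -31, -44, -6, 176  ⇒  Σ = 95
Signed area = Σ/2 = 47.5 (positive ⇒ counter-clockwise traversal).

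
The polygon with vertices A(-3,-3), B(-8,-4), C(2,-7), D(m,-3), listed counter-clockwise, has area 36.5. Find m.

9

The doubled signed area Σ (x_i y_{i+1} − x_{i+1} y_i) is linear in m.
With m=0 it equals 37; the coefficient of m is 4 (from the two edges through D).
So 4·m + 37 = 2·36.5 = 73 ⇒ m = 9.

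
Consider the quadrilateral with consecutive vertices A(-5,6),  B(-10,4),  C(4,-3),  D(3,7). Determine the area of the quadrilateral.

Apply the surveyor's formula: 2A = Σ (x_i·y_{i+1} − x_{i+1}·y_i), indices taken mod 4.
Cross-terms: 40, 14, 37, 53  ⇒  Σ = 144
Area = |Σ|/2 = 72.

72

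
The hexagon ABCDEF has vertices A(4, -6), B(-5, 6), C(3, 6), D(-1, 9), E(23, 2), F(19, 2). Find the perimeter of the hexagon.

|AB| = √((-9)² + (12)²) = √225 = 15
|BC| = √((8)² + (0)²) = √64 = 8
|CD| = √((-4)² + (3)²) = √25 = 5
|DE| = √((24)² + (-7)²) = √625 = 25
|EF| = √((-4)² + (0)²) = √16 = 4
|FA| = √((-15)² + (-8)²) = √289 = 17
Perimeter = 15 + 8 + 5 + 25 + 4 + 17 = 74.

74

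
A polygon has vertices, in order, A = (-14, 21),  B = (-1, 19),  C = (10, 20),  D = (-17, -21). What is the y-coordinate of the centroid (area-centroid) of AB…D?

755/122

Apply the shoelace (surveyor's) formula. First the cross-terms c_i = x_i·y_{i+1} − x_{i+1}·y_i:
  -245, -210, 130, -651  ⇒  2A = -976, A = -488.
Then Σ (y_i + y_{i+1})·c_i = -18120, so ȳ = -18120 / (6·(-488)) = 755/122.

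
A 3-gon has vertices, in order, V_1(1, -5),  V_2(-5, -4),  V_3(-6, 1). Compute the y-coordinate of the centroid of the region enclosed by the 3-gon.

-8/3

Apply Gauss's area formula. First the cross-terms c_i = x_i·y_{i+1} − x_{i+1}·y_i:
  -29, -29, 29  ⇒  2A = -29, A = -14.5.
Then Σ (y_i + y_{i+1})·c_i = 232, so ȳ = 232 / (6·(-14.5)) = -8/3.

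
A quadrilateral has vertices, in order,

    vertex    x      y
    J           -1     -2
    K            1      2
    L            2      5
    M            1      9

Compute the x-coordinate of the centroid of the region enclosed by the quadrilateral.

Apply the shoelace formula. First the cross-terms c_i = x_i·y_{i+1} − x_{i+1}·y_i:
  0, 1, 13, 7  ⇒  2A = 21, A = 10.5.
Then Σ (x_i + x_{i+1})·c_i = 42, so x̄ = 42 / (6·10.5) = 2/3.

2/3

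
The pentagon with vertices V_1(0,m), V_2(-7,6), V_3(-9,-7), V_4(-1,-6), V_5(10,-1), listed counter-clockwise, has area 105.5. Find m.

0

The doubled signed area Σ (x_i y_{i+1} − x_{i+1} y_i) is linear in m.
With m=0 it equals 211; the coefficient of m is 17 (from the two edges through V_1).
So 17·m + 211 = 2·105.5 = 211 ⇒ m = 0.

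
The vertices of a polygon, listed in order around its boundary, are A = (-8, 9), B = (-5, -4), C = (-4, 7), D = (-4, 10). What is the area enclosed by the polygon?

29

Cross-terms: 77, -51, -12, 44  ⇒  Σ = 58
Area = |Σ|/2 = 29.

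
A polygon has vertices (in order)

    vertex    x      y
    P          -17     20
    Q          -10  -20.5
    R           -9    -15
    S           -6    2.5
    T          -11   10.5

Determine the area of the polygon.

162.25

Σ = (548.5) + (-34.5) + (-112.5) + (-35.5) + (-41.5) = 324.5
Area = |Σ|/2 = 162.25.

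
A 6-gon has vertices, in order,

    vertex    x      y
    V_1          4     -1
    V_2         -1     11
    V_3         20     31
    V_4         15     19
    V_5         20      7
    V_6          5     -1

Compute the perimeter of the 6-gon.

86

|V_1V_2| = √((-5)² + (12)²) = √169 = 13
|V_2V_3| = √((21)² + (20)²) = √841 = 29
|V_3V_4| = √((-5)² + (-12)²) = √169 = 13
|V_4V_5| = √((5)² + (-12)²) = √169 = 13
|V_5V_6| = √((-15)² + (-8)²) = √289 = 17
|V_6V_1| = √((-1)² + (0)²) = √1 = 1
Perimeter = 13 + 29 + 13 + 13 + 17 + 1 = 86.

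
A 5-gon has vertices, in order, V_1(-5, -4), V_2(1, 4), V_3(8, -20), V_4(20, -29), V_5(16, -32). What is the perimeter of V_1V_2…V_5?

|V_1V_2| = √((6)² + (8)²) = √100 = 10
|V_2V_3| = √((7)² + (-24)²) = √625 = 25
|V_3V_4| = √((12)² + (-9)²) = √225 = 15
|V_4V_5| = √((-4)² + (-3)²) = √25 = 5
|V_5V_1| = √((-21)² + (28)²) = √1225 = 35
Perimeter = 10 + 25 + 15 + 5 + 35 = 90.

90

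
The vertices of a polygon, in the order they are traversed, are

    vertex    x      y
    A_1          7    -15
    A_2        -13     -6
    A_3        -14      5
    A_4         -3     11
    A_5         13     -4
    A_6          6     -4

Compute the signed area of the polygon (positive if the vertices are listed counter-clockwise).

A_1→A_2: (7)(-6) − (-13)(-15) = -237
A_2→A_3: (-13)(5) − (-14)(-6) = -149
A_3→A_4: (-14)(11) − (-3)(5) = -139
A_4→A_5: (-3)(-4) − (13)(11) = -131
A_5→A_6: (13)(-4) − (6)(-4) = -28
A_6→A_1: (6)(-15) − (7)(-4) = -62
Σ = -746
Signed area = Σ/2 = -373 (negative ⇒ clockwise traversal).

-373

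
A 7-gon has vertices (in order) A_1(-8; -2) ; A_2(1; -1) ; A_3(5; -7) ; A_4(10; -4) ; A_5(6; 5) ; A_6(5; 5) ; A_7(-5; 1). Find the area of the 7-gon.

92.5

Apply the surveyor's formula: 2A = Σ (x_i·y_{i+1} − x_{i+1}·y_i), indices taken mod 7.
Σ = (10) + (-2) + (50) + (74) + (5) + (30) + (18) = 185
Area = |Σ|/2 = 92.5.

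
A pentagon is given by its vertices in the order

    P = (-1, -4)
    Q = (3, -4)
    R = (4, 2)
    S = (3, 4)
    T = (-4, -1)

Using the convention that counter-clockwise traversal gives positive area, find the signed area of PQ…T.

38

Apply the shoelace (surveyor's) formula: 2A = Σ (x_i·y_{i+1} − x_{i+1}·y_i), indices taken mod 5.
Σ = (16) + (22) + (10) + (13) + (15) = 76
Signed area = Σ/2 = 38 (positive ⇒ counter-clockwise traversal).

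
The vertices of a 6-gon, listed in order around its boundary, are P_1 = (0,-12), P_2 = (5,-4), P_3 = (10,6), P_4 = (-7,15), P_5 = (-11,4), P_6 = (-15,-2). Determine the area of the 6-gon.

360.5

Cross-terms: 60, 70, 192, 137, 82, 180  ⇒  Σ = 721
Area = |Σ|/2 = 360.5.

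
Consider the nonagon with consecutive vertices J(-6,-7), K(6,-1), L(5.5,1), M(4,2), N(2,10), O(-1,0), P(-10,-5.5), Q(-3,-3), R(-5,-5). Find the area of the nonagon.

Apply the shoelace (surveyor's) formula: 2A = Σ (x_i·y_{i+1} − x_{i+1}·y_i), indices taken mod 9.
Σ = (48) + (11.5) + (7) + (36) + (10) + (5.5) + (13.5) + (0) + (5) = 136.5
Area = |Σ|/2 = 68.25.

68.25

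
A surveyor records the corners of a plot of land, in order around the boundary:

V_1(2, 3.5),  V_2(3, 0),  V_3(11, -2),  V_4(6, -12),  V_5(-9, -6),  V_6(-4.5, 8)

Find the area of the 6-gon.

Cross-terms: -10.5, -6, -120, -144, -99, -31.75  ⇒  Σ = -411.25
Area = |Σ|/2 = 205.625.

205.625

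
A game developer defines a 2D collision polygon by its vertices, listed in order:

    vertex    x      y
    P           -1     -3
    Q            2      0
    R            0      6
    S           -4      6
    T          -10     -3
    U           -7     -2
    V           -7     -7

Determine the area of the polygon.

81

Apply Gauss's area formula: 2A = Σ (x_i·y_{i+1} − x_{i+1}·y_i), indices taken mod 7.
Σ = (6) + (12) + (24) + (72) + (-1) + (35) + (14) = 162
Area = |Σ|/2 = 81.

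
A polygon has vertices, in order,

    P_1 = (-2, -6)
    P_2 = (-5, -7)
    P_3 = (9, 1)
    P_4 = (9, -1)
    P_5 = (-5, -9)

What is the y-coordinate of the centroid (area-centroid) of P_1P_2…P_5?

Apply the shoelace (surveyor's) formula. First the cross-terms c_i = x_i·y_{i+1} − x_{i+1}·y_i:
  -16, 58, -18, -86, 12  ⇒  2A = -50, A = -25.
Then Σ (y_i + y_{i+1})·c_i = 540, so ȳ = 540 / (6·(-25)) = -3.6.

-3.6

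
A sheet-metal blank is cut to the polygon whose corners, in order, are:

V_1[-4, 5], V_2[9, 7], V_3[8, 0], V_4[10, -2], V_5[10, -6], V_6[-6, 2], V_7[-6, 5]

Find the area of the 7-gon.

114.5

Apply Gauss's area formula: 2A = Σ (x_i·y_{i+1} − x_{i+1}·y_i), indices taken mod 7.
Σ = (-73) + (-56) + (-16) + (-40) + (-16) + (-18) + (-10) = -229
Area = |Σ|/2 = 114.5.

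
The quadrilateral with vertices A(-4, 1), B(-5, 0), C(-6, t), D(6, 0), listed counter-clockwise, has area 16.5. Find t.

-2

Write out the shoelace sum; only the two edges meeting at C involve t:
2·Area = [((-5)·t − (-6)·0) + ((-6)·0 − 6·t)] + 11
       = -11·t + 11 = 33
⇒ t = -2.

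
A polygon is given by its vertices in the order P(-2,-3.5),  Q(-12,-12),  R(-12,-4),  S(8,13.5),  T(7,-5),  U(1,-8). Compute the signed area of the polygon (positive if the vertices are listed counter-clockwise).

-224.5

Cross-terms: -18, -96, -130, -134.5, -51, -19.5  ⇒  Σ = -449
Signed area = Σ/2 = -224.5 (negative ⇒ clockwise traversal).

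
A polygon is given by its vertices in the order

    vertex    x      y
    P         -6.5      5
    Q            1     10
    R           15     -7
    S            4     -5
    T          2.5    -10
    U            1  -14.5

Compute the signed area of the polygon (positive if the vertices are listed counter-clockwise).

-208.5

P→Q: (-6.5)(10) − (1)(5) = -70
Q→R: (1)(-7) − (15)(10) = -157
R→S: (15)(-5) − (4)(-7) = -47
S→T: (4)(-10) − (2.5)(-5) = -27.5
T→U: (2.5)(-14.5) − (1)(-10) = -26.25
U→P: (1)(5) − (-6.5)(-14.5) = -89.25
Σ = -417
Signed area = Σ/2 = -208.5 (negative ⇒ clockwise traversal).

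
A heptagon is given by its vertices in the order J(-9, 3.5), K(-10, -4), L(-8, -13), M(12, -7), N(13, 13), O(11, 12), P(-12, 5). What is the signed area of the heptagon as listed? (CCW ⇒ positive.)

Σ = (71) + (98) + (212) + (247) + (13) + (199) + (3) = 843
Signed area = Σ/2 = 421.5 (positive ⇒ counter-clockwise traversal).

421.5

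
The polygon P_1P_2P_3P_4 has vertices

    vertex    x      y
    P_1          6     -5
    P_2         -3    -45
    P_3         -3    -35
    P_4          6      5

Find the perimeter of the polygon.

102

|P_1P_2| = √((-9)² + (-40)²) = √1681 = 41
|P_2P_3| = √((0)² + (10)²) = √100 = 10
|P_3P_4| = √((9)² + (40)²) = √1681 = 41
|P_4P_1| = √((0)² + (-10)²) = √100 = 10
Perimeter = 41 + 10 + 41 + 10 = 102.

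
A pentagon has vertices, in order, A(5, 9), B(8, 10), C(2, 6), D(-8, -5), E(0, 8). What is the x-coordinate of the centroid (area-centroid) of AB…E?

-13/30

Apply the surveyor's formula. First the cross-terms c_i = x_i·y_{i+1} − x_{i+1}·y_i:
  -22, 28, 38, -64, -40  ⇒  2A = -60, A = -30.
Then Σ (x_i + x_{i+1})·c_i = 78, so x̄ = 78 / (6·(-30)) = -13/30.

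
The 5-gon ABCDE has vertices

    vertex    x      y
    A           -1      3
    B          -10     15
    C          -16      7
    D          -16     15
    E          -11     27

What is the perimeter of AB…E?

72

|AB| = √((-9)² + (12)²) = √225 = 15
|BC| = √((-6)² + (-8)²) = √100 = 10
|CD| = √((0)² + (8)²) = √64 = 8
|DE| = √((5)² + (12)²) = √169 = 13
|EA| = √((10)² + (-24)²) = √676 = 26
Perimeter = 15 + 10 + 8 + 13 + 26 = 72.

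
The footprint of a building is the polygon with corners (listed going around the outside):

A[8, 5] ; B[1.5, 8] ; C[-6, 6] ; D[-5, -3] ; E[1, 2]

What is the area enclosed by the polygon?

71.75

Apply the shoelace (surveyor's) formula: 2A = Σ (x_i·y_{i+1} − x_{i+1}·y_i), indices taken mod 5.
A→B: (8)(8) − (1.5)(5) = 56.5
B→C: (1.5)(6) − (-6)(8) = 57
C→D: (-6)(-3) − (-5)(6) = 48
D→E: (-5)(2) − (1)(-3) = -7
E→A: (1)(5) − (8)(2) = -11
Σ = 143.5
Area = |Σ|/2 = 71.75.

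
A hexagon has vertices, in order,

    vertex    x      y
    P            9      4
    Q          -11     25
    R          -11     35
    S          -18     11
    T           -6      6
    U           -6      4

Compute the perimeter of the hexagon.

94

|PQ| = √((-20)² + (21)²) = √841 = 29
|QR| = √((0)² + (10)²) = √100 = 10
|RS| = √((-7)² + (-24)²) = √625 = 25
|ST| = √((12)² + (-5)²) = √169 = 13
|TU| = √((0)² + (-2)²) = √4 = 2
|UP| = √((15)² + (0)²) = √225 = 15
Perimeter = 29 + 10 + 25 + 13 + 2 + 15 = 94.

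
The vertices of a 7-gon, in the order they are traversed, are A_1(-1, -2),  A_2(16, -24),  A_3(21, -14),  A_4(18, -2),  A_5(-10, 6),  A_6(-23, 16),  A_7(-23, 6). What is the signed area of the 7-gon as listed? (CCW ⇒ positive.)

447

A_1→A_2: (-1)(-24) − (16)(-2) = 56
A_2→A_3: (16)(-14) − (21)(-24) = 280
A_3→A_4: (21)(-2) − (18)(-14) = 210
A_4→A_5: (18)(6) − (-10)(-2) = 88
A_5→A_6: (-10)(16) − (-23)(6) = -22
A_6→A_7: (-23)(6) − (-23)(16) = 230
A_7→A_1: (-23)(-2) − (-1)(6) = 52
Σ = 894
Signed area = Σ/2 = 447 (positive ⇒ counter-clockwise traversal).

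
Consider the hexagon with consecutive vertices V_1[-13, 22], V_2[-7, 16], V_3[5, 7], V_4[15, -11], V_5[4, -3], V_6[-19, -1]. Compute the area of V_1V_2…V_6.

Apply the shoelace formula: 2A = Σ (x_i·y_{i+1} − x_{i+1}·y_i), indices taken mod 6.
V_1→V_2: (-13)(16) − (-7)(22) = -54
V_2→V_3: (-7)(7) − (5)(16) = -129
V_3→V_4: (5)(-11) − (15)(7) = -160
V_4→V_5: (15)(-3) − (4)(-11) = -1
V_5→V_6: (4)(-1) − (-19)(-3) = -61
V_6→V_1: (-19)(22) − (-13)(-1) = -431
Σ = -836
Area = |Σ|/2 = 418.

418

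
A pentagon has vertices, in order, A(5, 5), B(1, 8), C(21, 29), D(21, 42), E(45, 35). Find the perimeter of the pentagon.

|AB| = √((-4)² + (3)²) = √25 = 5
|BC| = √((20)² + (21)²) = √841 = 29
|CD| = √((0)² + (13)²) = √169 = 13
|DE| = √((24)² + (-7)²) = √625 = 25
|EA| = √((-40)² + (-30)²) = √2500 = 50
Perimeter = 5 + 29 + 13 + 25 + 50 = 122.

122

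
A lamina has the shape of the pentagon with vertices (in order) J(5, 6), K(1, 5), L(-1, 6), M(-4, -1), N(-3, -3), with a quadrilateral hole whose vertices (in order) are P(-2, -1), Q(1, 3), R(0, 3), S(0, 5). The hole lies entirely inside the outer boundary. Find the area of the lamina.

26.5

Outer boundary:
Apply the shoelace (surveyor's) formula: 2A = Σ (x_i·y_{i+1} − x_{i+1}·y_i), indices taken mod 5.
J→K: (5)(5) − (1)(6) = 19
K→L: (1)(6) − (-1)(5) = 11
L→M: (-1)(-1) − (-4)(6) = 25
M→N: (-4)(-3) − (-3)(-1) = 9
N→J: (-3)(6) − (5)(-3) = -3
Σ = 61
Area = |Σ|/2 = 30.5.
Hole:
Apply Gauss's area formula: 2A = Σ (x_i·y_{i+1} − x_{i+1}·y_i), indices taken mod 4.
P→Q: (-2)(3) − (1)(-1) = -5
Q→R: (1)(3) − (0)(3) = 3
R→S: (0)(5) − (0)(3) = 0
S→P: (0)(-1) − (-2)(5) = 10
Σ = 8
Area = |Σ|/2 = 4.
Net area = 30.5 − 4 = 26.5.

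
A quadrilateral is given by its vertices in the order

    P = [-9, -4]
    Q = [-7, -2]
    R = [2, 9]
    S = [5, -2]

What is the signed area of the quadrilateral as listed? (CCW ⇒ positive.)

Σ = (-10) + (-59) + (-49) + (-38) = -156
Signed area = Σ/2 = -78 (negative ⇒ clockwise traversal).

-78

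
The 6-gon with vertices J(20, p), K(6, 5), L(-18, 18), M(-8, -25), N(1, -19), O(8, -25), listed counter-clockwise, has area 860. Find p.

12

Write out the shoelace sum; only the two edges meeting at J involve p:
2·Area = [(8·p − 20·(-25)) + (20·5 − 6·p)] + 1096
       = 2·p + 1696 = 1720
⇒ p = 12.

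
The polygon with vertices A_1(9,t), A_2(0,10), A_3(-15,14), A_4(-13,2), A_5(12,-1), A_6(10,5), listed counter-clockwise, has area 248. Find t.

9

Write out the shoelace sum; only the two edges meeting at A_1 involve t:
2·Area = [(10·t − 9·5) + (9·10 − 0·t)] + 361
       = 10·t + 406 = 496
⇒ t = 9.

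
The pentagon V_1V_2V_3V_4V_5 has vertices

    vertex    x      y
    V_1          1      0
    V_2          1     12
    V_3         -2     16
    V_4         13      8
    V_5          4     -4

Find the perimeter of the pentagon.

54

|V_1V_2| = √((0)² + (12)²) = √144 = 12
|V_2V_3| = √((-3)² + (4)²) = √25 = 5
|V_3V_4| = √((15)² + (-8)²) = √289 = 17
|V_4V_5| = √((-9)² + (-12)²) = √225 = 15
|V_5V_1| = √((-3)² + (4)²) = √25 = 5
Perimeter = 12 + 5 + 17 + 15 + 5 = 54.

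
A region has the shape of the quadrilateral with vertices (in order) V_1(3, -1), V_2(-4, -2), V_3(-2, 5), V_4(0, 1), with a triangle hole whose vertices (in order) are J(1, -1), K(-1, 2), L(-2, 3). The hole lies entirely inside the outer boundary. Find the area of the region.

19

Outer boundary:
Σ = (-10) + (-24) + (-2) + (-3) = -39
Area = |Σ|/2 = 19.5.
Hole:
Apply the shoelace formula: 2A = Σ (x_i·y_{i+1} − x_{i+1}·y_i), indices taken mod 3.
J→K: (1)(2) − (-1)(-1) = 1
K→L: (-1)(3) − (-2)(2) = 1
L→J: (-2)(-1) − (1)(3) = -1
Σ = 1
Area = |Σ|/2 = 0.5.
Net area = 19.5 − 0.5 = 19.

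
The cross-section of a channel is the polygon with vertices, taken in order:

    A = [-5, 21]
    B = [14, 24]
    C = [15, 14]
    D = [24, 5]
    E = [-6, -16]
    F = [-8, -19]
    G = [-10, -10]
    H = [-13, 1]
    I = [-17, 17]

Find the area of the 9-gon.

966.5

Apply Gauss's area formula: 2A = Σ (x_i·y_{i+1} − x_{i+1}·y_i), indices taken mod 9.
A→B: (-5)(24) − (14)(21) = -414
B→C: (14)(14) − (15)(24) = -164
C→D: (15)(5) − (24)(14) = -261
D→E: (24)(-16) − (-6)(5) = -354
E→F: (-6)(-19) − (-8)(-16) = -14
F→G: (-8)(-10) − (-10)(-19) = -110
G→H: (-10)(1) − (-13)(-10) = -140
H→I: (-13)(17) − (-17)(1) = -204
I→A: (-17)(21) − (-5)(17) = -272
Σ = -1933
Area = |Σ|/2 = 966.5.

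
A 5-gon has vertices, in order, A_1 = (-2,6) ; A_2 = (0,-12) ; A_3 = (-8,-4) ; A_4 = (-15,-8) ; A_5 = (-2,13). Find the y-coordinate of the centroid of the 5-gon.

Apply the shoelace formula. First the cross-terms c_i = x_i·y_{i+1} − x_{i+1}·y_i:
  24, -96, 4, -211, 14  ⇒  2A = -265, A = -132.5.
Then Σ (y_i + y_{i+1})·c_i = 555, so ȳ = 555 / (6·(-132.5)) = -37/53.

-37/53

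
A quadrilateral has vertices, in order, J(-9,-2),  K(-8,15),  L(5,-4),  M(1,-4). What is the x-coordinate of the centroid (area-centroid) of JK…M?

Apply the shoelace (surveyor's) formula. First the cross-terms c_i = x_i·y_{i+1} − x_{i+1}·y_i:
  -151, -43, -16, -38  ⇒  2A = -248, A = -124.
Then Σ (x_i + x_{i+1})·c_i = 2904, so x̄ = 2904 / (6·(-124)) = -121/31.

-121/31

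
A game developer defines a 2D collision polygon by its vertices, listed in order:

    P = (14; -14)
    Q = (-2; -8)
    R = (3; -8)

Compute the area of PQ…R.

15

Cross-terms: -140, 40, 70  ⇒  Σ = -30
Area = |Σ|/2 = 15.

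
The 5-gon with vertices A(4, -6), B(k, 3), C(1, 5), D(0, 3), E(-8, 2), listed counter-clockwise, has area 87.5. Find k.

9

Write out the shoelace sum; only the two edges meeting at B involve k:
2·Area = [(4·3 − k·(-6)) + (k·5 − 1·3)] + 67
       = 11·k + 76 = 175
⇒ k = 9.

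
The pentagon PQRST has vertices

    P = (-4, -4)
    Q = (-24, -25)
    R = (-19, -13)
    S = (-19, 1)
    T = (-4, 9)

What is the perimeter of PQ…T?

|PQ| = √((-20)² + (-21)²) = √841 = 29
|QR| = √((5)² + (12)²) = √169 = 13
|RS| = √((0)² + (14)²) = √196 = 14
|ST| = √((15)² + (8)²) = √289 = 17
|TP| = √((0)² + (-13)²) = √169 = 13
Perimeter = 29 + 13 + 14 + 17 + 13 = 86.

86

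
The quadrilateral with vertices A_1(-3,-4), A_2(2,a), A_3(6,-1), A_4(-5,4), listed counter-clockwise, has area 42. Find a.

The doubled signed area Σ (x_i y_{i+1} − x_{i+1} y_i) is linear in a.
With a=0 it equals 57; the coefficient of a is -9 (from the two edges through A_2).
So -9·a + 57 = 2·42 = 84 ⇒ a = -3.

-3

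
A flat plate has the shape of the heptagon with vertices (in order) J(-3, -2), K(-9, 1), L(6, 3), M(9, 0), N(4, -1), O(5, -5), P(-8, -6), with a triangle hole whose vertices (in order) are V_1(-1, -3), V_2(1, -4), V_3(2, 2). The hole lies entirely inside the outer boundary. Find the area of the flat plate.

82

Outer boundary:
Apply the shoelace formula: 2A = Σ (x_i·y_{i+1} − x_{i+1}·y_i), indices taken mod 7.
Σ = (-21) + (-33) + (-27) + (-9) + (-15) + (-70) + (-2) = -177
Area = |Σ|/2 = 88.5.
Hole:
Apply the shoelace formula: 2A = Σ (x_i·y_{i+1} − x_{i+1}·y_i), indices taken mod 3.
V_1→V_2: (-1)(-4) − (1)(-3) = 7
V_2→V_3: (1)(2) − (2)(-4) = 10
V_3→V_1: (2)(-3) − (-1)(2) = -4
Σ = 13
Area = |Σ|/2 = 6.5.
Net area = 88.5 − 6.5 = 82.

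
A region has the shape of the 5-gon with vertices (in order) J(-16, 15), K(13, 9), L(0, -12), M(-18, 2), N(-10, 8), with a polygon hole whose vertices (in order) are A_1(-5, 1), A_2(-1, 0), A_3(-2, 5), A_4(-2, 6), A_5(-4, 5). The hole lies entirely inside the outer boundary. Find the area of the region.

Outer boundary:
Apply the shoelace formula: 2A = Σ (x_i·y_{i+1} − x_{i+1}·y_i), indices taken mod 5.
Σ = (-339) + (-156) + (-216) + (-124) + (-22) = -857
Area = |Σ|/2 = 428.5.
Hole:
Apply Gauss's area formula: 2A = Σ (x_i·y_{i+1} − x_{i+1}·y_i), indices taken mod 5.
Σ = (1) + (-5) + (-2) + (14) + (21) = 29
Area = |Σ|/2 = 14.5.
Net area = 428.5 − 14.5 = 414.

414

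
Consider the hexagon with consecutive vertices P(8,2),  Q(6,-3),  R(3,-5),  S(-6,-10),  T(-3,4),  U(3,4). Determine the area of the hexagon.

110.5

Σ = (-36) + (-21) + (-60) + (-54) + (-24) + (-26) = -221
Area = |Σ|/2 = 110.5.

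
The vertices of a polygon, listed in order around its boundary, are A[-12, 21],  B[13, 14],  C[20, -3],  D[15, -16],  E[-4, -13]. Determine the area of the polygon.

Apply the shoelace (surveyor's) formula: 2A = Σ (x_i·y_{i+1} − x_{i+1}·y_i), indices taken mod 5.
Cross-terms: -441, -319, -275, -259, -240  ⇒  Σ = -1534
Area = |Σ|/2 = 767.

767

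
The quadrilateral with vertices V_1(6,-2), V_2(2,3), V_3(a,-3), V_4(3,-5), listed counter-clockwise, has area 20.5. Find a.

Write out the shoelace sum; only the two edges meeting at V_3 involve a:
2·Area = [(2·(-3) − a·3) + (a·(-5) − 3·(-3))] + 46
       = -8·a + 49 = 41
⇒ a = 1.

1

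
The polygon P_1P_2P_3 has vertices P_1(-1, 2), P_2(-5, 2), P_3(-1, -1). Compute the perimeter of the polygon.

|P_1P_2| = √((-4)² + (0)²) = √16 = 4
|P_2P_3| = √((4)² + (-3)²) = √25 = 5
|P_3P_1| = √((0)² + (3)²) = √9 = 3
Perimeter = 4 + 5 + 3 = 12.

12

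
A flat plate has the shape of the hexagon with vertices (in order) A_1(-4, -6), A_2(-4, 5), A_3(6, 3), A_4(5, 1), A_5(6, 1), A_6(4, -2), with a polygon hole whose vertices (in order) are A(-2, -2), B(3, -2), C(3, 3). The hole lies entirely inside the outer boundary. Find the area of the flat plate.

Outer boundary:
Apply Gauss's area formula: 2A = Σ (x_i·y_{i+1} − x_{i+1}·y_i), indices taken mod 6.
Σ = (-44) + (-42) + (-9) + (-1) + (-16) + (-32) = -144
Area = |Σ|/2 = 72.
Hole:
Σ = (10) + (15) + (0) = 25
Area = |Σ|/2 = 12.5.
Net area = 72 − 12.5 = 59.5.

59.5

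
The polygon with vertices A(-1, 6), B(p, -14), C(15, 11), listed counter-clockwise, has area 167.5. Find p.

Write out the shoelace sum; only the two edges meeting at B involve p:
2·Area = [((-1)·(-14) − p·6) + (p·11 − 15·(-14))] + 101
       = 5·p + 325 = 335
⇒ p = 2.

2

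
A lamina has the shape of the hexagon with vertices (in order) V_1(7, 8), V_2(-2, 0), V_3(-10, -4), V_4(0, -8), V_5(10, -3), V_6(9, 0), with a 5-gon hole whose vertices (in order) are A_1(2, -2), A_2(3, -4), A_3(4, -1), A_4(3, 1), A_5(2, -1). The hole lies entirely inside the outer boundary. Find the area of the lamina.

Outer boundary:
V_1→V_2: (7)(0) − (-2)(8) = 16
V_2→V_3: (-2)(-4) − (-10)(0) = 8
V_3→V_4: (-10)(-8) − (0)(-4) = 80
V_4→V_5: (0)(-3) − (10)(-8) = 80
V_5→V_6: (10)(0) − (9)(-3) = 27
V_6→V_1: (9)(8) − (7)(0) = 72
Σ = 283
Area = |Σ|/2 = 141.5.
Hole:
Apply the surveyor's formula: 2A = Σ (x_i·y_{i+1} − x_{i+1}·y_i), indices taken mod 5.
Σ = (-2) + (13) + (7) + (-5) + (-2) = 11
Area = |Σ|/2 = 5.5.
Net area = 141.5 − 5.5 = 136.

136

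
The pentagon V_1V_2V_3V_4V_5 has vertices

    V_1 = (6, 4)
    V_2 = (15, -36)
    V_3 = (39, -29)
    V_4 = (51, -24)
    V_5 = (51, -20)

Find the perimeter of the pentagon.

|V_1V_2| = √((9)² + (-40)²) = √1681 = 41
|V_2V_3| = √((24)² + (7)²) = √625 = 25
|V_3V_4| = √((12)² + (5)²) = √169 = 13
|V_4V_5| = √((0)² + (4)²) = √16 = 4
|V_5V_1| = √((-45)² + (24)²) = √2601 = 51
Perimeter = 41 + 25 + 13 + 4 + 51 = 134.

134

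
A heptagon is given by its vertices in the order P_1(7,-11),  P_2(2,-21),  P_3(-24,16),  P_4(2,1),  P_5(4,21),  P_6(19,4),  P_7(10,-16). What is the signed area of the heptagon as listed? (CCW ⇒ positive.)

Apply the surveyor's formula: 2A = Σ (x_i·y_{i+1} − x_{i+1}·y_i), indices taken mod 7.
Σ = (-125) + (-472) + (-56) + (38) + (-383) + (-344) + (2) = -1340
Signed area = Σ/2 = -670 (negative ⇒ clockwise traversal).

-670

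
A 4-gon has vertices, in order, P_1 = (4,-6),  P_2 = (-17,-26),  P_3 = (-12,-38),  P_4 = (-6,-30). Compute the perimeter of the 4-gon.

78

|P_1P_2| = √((-21)² + (-20)²) = √841 = 29
|P_2P_3| = √((5)² + (-12)²) = √169 = 13
|P_3P_4| = √((6)² + (8)²) = √100 = 10
|P_4P_1| = √((10)² + (24)²) = √676 = 26
Perimeter = 29 + 13 + 10 + 26 = 78.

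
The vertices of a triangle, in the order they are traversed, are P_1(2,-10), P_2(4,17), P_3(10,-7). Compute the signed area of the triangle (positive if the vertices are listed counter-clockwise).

-105

Apply the surveyor's formula: 2A = Σ (x_i·y_{i+1} − x_{i+1}·y_i), indices taken mod 3.
Σ = (74) + (-198) + (-86) = -210
Signed area = Σ/2 = -105 (negative ⇒ clockwise traversal).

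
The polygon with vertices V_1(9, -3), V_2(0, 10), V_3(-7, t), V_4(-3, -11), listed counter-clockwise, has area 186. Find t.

9

The doubled signed area Σ (x_i y_{i+1} − x_{i+1} y_i) is linear in t.
With t=0 it equals 345; the coefficient of t is 3 (from the two edges through V_3).
So 3·t + 345 = 2·186 = 372 ⇒ t = 9.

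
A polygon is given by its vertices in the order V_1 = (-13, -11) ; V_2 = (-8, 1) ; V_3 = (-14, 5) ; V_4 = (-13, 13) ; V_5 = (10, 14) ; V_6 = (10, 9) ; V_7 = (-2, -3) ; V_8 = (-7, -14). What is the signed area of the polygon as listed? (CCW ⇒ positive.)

-358

V_1→V_2: (-13)(1) − (-8)(-11) = -101
V_2→V_3: (-8)(5) − (-14)(1) = -26
V_3→V_4: (-14)(13) − (-13)(5) = -117
V_4→V_5: (-13)(14) − (10)(13) = -312
V_5→V_6: (10)(9) − (10)(14) = -50
V_6→V_7: (10)(-3) − (-2)(9) = -12
V_7→V_8: (-2)(-14) − (-7)(-3) = 7
V_8→V_1: (-7)(-11) − (-13)(-14) = -105
Σ = -716
Signed area = Σ/2 = -358 (negative ⇒ clockwise traversal).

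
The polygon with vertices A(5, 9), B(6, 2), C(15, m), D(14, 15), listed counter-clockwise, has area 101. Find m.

Write out the shoelace sum; only the two edges meeting at C involve m:
2·Area = [(6·m − 15·2) + (15·15 − 14·m)] + 7
       = -8·m + 202 = 202
⇒ m = 0.

0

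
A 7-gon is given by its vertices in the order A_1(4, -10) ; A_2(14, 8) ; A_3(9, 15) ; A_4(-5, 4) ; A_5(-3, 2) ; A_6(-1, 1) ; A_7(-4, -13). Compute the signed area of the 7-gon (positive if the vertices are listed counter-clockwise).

Apply the shoelace (surveyor's) formula: 2A = Σ (x_i·y_{i+1} − x_{i+1}·y_i), indices taken mod 7.
Σ = (172) + (138) + (111) + (2) + (-1) + (17) + (92) = 531
Signed area = Σ/2 = 265.5 (positive ⇒ counter-clockwise traversal).

265.5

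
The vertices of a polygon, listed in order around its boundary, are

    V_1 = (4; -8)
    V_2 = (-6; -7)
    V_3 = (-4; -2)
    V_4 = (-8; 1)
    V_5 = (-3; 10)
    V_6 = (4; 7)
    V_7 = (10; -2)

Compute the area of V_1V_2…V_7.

200

Apply the shoelace (surveyor's) formula: 2A = Σ (x_i·y_{i+1} − x_{i+1}·y_i), indices taken mod 7.
Σ = (-76) + (-16) + (-20) + (-77) + (-61) + (-78) + (-72) = -400
Area = |Σ|/2 = 200.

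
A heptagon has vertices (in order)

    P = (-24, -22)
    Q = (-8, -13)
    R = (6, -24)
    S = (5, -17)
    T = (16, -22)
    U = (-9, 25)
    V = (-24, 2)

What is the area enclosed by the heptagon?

973

Apply Gauss's area formula: 2A = Σ (x_i·y_{i+1} − x_{i+1}·y_i), indices taken mod 7.
Σ = (136) + (270) + (18) + (162) + (202) + (582) + (576) = 1946
Area = |Σ|/2 = 973.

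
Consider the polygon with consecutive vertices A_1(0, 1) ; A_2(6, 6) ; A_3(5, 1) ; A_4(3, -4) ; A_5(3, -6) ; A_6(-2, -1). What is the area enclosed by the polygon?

38

Apply the shoelace formula: 2A = Σ (x_i·y_{i+1} − x_{i+1}·y_i), indices taken mod 6.
Cross-terms: -6, -24, -23, -6, -15, -2  ⇒  Σ = -76
Area = |Σ|/2 = 38.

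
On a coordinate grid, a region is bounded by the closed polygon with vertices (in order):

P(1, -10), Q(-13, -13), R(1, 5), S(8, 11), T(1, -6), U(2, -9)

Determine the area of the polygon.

145.5

Apply the shoelace formula: 2A = Σ (x_i·y_{i+1} − x_{i+1}·y_i), indices taken mod 6.
Σ = (-143) + (-52) + (-29) + (-59) + (3) + (-11) = -291
Area = |Σ|/2 = 145.5.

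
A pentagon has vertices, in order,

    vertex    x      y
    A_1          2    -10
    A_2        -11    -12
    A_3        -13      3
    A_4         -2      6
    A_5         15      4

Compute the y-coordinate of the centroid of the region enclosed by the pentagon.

Apply the surveyor's formula. First the cross-terms c_i = x_i·y_{i+1} − x_{i+1}·y_i:
  -134, -189, -72, -98, -158  ⇒  2A = -651, A = -325.5.
Then Σ (y_i + y_{i+1})·c_i = 3969, so ȳ = 3969 / (6·(-325.5)) = -63/31.

-63/31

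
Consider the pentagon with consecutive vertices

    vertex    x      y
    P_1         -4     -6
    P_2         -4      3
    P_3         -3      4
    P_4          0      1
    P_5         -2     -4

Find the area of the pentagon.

24

Apply the shoelace formula: 2A = Σ (x_i·y_{i+1} − x_{i+1}·y_i), indices taken mod 5.
Σ = (-36) + (-7) + (-3) + (2) + (-4) = -48
Area = |Σ|/2 = 24.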